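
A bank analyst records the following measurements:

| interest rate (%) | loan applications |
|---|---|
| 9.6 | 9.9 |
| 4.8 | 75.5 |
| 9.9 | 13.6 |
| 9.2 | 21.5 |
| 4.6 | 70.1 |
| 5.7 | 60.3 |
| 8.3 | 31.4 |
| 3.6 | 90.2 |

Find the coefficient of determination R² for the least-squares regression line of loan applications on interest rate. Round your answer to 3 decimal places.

n = 8, Σx = 55.7, Σy = 372.5, Σxy = 2041.39, Σx² = 433.35, Σy² = 24117.57
Sxx = Σx² − (Σx)²/n = 433.35 − 387.81125 = 45.53875
Sxy = Σxy − (Σx)(Σy)/n = 2041.39 − 2593.53125 = -552.14125
Syy = Σy² − (Σy)²/n = 24117.57 − 17344.53125 = 6773.03875
R² = Sxy²/(Sxx·Syy) = (-552.14125)²/(45.53875·6773.03875) = 0.988407

0.988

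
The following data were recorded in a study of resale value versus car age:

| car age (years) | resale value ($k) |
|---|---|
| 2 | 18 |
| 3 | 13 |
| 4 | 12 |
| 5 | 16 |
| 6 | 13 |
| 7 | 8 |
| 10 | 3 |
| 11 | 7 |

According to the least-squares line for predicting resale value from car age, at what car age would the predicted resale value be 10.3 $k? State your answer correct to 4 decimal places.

n = 8, Σx = 48, Σy = 90, Σxy = 444, Σx² = 360
Sxx = Σx² − (Σx)²/n = 360 − 288 = 72
Sxy = Σxy − (Σx)(Σy)/n = 444 − 540 = -96
b = Sxy/Sxx = -96/72 = -1.333333
a = ȳ − b·x̄ = 11.25 − (-1.333333)·6 = 19.25
Set a + b·x = 10.3: x = (10.3 − 19.25) / (-1.333333) = 6.7125

6.7125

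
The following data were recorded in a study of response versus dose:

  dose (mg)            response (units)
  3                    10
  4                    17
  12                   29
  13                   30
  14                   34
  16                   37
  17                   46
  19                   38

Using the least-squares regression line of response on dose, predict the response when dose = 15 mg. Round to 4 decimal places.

n = 8, Σx = 98, Σy = 241, Σxy = 3408, Σx² = 1440
Sxx = Σx² − (Σx)²/n = 1440 − 1200.5 = 239.5
Sxy = Σxy − (Σx)(Σy)/n = 3408 − 2952.25 = 455.75
b = Sxy/Sxx = 455.75/239.5 = 1.902923
a = ȳ − b·x̄ = 30.125 − 1.902923·12.25 = 6.814196
ŷ(15) = a + b·15 = 6.814196 + 1.902923·15 = 35.358038

35.3580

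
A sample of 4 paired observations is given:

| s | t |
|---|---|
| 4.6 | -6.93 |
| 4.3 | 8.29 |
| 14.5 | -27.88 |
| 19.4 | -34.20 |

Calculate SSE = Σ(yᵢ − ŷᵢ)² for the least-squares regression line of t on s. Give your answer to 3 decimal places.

n = 4, Σx = 42.8, Σy = -60.72, Σxy = -1063.971, Σx² = 626.26, Σy² = 2063.6834
Sxx = Σx² − (Σx)²/n = 626.26 − 457.96 = 168.3
Sxy = Σxy − (Σx)(Σy)/n = -1063.971 − (-649.704) = -414.267
Syy = Σy² − (Σy)²/n = 2063.6834 − 921.7296 = 1141.9538
b = Sxy/Sxx = -414.267/168.3 = -2.461480
SSE = Syy − b·Sxy = 1141.9538 − (-2.461480)·(-414.267) = 122.244072

122.244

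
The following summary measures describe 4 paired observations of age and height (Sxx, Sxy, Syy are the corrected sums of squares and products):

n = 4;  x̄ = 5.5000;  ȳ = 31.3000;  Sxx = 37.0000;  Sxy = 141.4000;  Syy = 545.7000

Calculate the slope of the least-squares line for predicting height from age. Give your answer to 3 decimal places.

3.822

b = Sxy/Sxx = 141.4/37 = 3.821622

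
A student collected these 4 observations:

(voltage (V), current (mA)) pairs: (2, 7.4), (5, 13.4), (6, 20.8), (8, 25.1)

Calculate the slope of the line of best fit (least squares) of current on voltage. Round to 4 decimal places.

3.0520

n = 4, Σx = 21, Σy = 66.7, Σxy = 407.4, Σx² = 129
Sxx = Σx² − (Σx)²/n = 129 − 110.25 = 18.75
Sxy = Σxy − (Σx)(Σy)/n = 407.4 − 350.175 = 57.225
b = Sxy/Sxx = 57.225/18.75 = 3.052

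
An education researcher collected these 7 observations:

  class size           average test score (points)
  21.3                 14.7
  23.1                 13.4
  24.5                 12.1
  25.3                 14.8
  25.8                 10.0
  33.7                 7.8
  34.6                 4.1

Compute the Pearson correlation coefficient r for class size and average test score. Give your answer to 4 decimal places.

-0.9139

n = 7, Σx = 188.3, Σy = 76.9, Σxy = 1956.26, Σx² = 5226.13, Σy² = 938.75
Sxx = Σx² − (Σx)²/n = 5226.13 − 5065.27 = 160.86
Sxy = Σxy − (Σx)(Σy)/n = 1956.26 − 2068.61 = -112.35
Syy = Σy² − (Σy)²/n = 938.75 − 844.801429 = 93.948571
r = Sxy/√(Sxx·Syy) = -112.35/√(15112.5672) = -112.35/122.933182 = -0.913911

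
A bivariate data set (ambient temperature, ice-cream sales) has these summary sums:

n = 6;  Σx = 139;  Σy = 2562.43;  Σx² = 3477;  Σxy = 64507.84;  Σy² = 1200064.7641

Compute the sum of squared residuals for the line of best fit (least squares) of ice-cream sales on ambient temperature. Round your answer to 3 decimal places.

Sxx = Σx² − (Σx)²/n = 3477 − 3220.166667 = 256.833333
Sxy = Σxy − (Σx)(Σy)/n = 64507.84 − 59362.961667 = 5144.878333
Syy = Σy² − (Σy)²/n = 1200064.7641 − 1094341.250817 = 105723.513283
b = Sxy/Sxx = 5144.878333/256.833333 = 20.031973
SSE = Syy − b·Sxy = 105723.513283 − 20.031973·5144.878333 = 2661.450734

2661.451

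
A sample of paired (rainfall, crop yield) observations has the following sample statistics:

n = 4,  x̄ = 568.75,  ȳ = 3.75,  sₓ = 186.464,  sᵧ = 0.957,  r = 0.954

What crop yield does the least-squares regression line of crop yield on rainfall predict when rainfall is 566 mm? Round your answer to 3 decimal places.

b = r · sᵧ/sₓ = 0.954 · 0.957/186.464 = 0.004896
a = ȳ − b·x̄ = 3.75 − 0.004896·568.75 = 0.965247
ŷ(566) = a + b·566 = 0.965247 + 0.004896·566 = 3.736535

3.737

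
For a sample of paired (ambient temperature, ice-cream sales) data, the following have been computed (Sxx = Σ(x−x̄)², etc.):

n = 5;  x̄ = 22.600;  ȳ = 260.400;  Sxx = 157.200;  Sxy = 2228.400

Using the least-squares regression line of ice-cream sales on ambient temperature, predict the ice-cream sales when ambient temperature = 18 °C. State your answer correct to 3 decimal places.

195.192

b = Sxy/Sxx = 2228.4/157.2 = 14.175573
a = ȳ − b·x̄ = 260.4 − 14.175573·22.6 = -59.967939
ŷ(18) = a + b·18 = -59.967939 + 14.175573·18 = 195.192366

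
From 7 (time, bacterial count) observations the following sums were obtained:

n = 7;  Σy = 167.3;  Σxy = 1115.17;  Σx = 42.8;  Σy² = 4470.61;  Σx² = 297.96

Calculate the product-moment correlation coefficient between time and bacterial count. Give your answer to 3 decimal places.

Sxx = Σx² − (Σx)²/n = 297.96 − 261.691429 = 36.268571
Sxy = Σxy − (Σx)(Σy)/n = 1115.17 − 1022.92 = 92.25
Syy = Σy² − (Σy)²/n = 4470.61 − 3998.47 = 472.14
r = Sxy/√(Sxx·Syy) = 92.25/√(17123.843314) = 92.25/130.858104 = 0.704962

0.705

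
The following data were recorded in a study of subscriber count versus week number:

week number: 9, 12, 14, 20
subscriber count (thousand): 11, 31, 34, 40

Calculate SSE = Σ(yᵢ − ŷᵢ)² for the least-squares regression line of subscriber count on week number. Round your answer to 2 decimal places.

n = 4, Σx = 55, Σy = 116, Σxy = 1747, Σx² = 821, Σy² = 3838
Sxx = Σx² − (Σx)²/n = 821 − 756.25 = 64.75
Sxy = Σxy − (Σx)(Σy)/n = 1747 − 1595 = 152
Syy = Σy² − (Σy)²/n = 3838 − 3364 = 474
b = Sxy/Sxx = 152/64.75 = 2.347490
SSE = Syy − b·Sxy = 474 − 2.347490·152 = 117.181467

117.18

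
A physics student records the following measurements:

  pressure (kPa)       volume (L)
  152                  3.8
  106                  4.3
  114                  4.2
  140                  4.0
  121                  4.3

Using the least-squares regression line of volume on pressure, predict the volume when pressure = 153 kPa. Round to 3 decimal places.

n = 5, Σx = 633, Σy = 20.6, Σxy = 2592.5, Σx² = 81577
Sxx = Σx² − (Σx)²/n = 81577 − 80137.8 = 1439.2
Sxy = Σxy − (Σx)(Σy)/n = 2592.5 − 2607.96 = -15.46
b = Sxy/Sxx = -15.46/1439.2 = -0.010742
a = ȳ − b·x̄ = 4.12 − (-0.010742)·126.6 = 5.479947
ŷ(153) = a + b·153 = 5.479947 + (-0.010742)·153 = 3.836409

3.836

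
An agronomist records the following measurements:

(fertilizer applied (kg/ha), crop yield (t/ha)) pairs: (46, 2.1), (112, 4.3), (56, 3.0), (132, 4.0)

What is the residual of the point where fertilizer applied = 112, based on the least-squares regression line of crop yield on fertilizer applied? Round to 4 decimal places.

0.3953

n = 4, Σx = 346, Σy = 13.4, Σxy = 1274.2, Σx² = 35220
Sxx = Σx² − (Σx)²/n = 35220 − 29929 = 5291
Sxy = Σxy − (Σx)(Σy)/n = 1274.2 − 1159.1 = 115.1
b = Sxy/Sxx = 115.1/5291 = 0.021754
a = ȳ − b·x̄ = 3.35 − 0.021754·86.5 = 1.468286
ŷ(112) = 1.468286 + 0.021754·112 = 3.904725
residual = y − ŷ = 4.3 − 3.904725 = 0.395275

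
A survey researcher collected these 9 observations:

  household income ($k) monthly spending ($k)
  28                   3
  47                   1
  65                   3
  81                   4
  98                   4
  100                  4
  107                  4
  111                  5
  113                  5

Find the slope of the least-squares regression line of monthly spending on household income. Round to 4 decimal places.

n = 9, Σx = 750, Σy = 33, Σxy = 2990, Σx² = 69922
Sxx = Σx² − (Σx)²/n = 69922 − 62500 = 7422
Sxy = Σxy − (Σx)(Σy)/n = 2990 − 2750 = 240
b = Sxy/Sxx = 240/7422 = 0.032336

0.0323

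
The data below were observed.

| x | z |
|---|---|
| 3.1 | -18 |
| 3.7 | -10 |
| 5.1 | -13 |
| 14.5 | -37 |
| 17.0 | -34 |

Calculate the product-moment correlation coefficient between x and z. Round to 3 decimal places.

-0.932

n = 5, Σx = 43.4, Σy = -112, Σxy = -1273.6, Σx² = 548.56, Σy² = 3118
Sxx = Σx² − (Σx)²/n = 548.56 − 376.712 = 171.848
Sxy = Σxy − (Σx)(Σy)/n = -1273.6 − (-972.16) = -301.44
Syy = Σy² − (Σy)²/n = 3118 − 2508.8 = 609.2
r = Sxy/√(Sxx·Syy) = -301.44/√(104689.8016) = -301.44/323.558034 = -0.931641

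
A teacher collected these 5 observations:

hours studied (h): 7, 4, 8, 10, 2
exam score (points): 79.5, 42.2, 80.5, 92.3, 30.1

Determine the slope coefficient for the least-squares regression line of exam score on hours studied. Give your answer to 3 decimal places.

n = 5, Σx = 31, Σy = 324.6, Σxy = 2352.5, Σx² = 233
Sxx = Σx² − (Σx)²/n = 233 − 192.2 = 40.8
Sxy = Σxy − (Σx)(Σy)/n = 2352.5 − 2012.52 = 339.98
b = Sxy/Sxx = 339.98/40.8 = 8.332843

8.333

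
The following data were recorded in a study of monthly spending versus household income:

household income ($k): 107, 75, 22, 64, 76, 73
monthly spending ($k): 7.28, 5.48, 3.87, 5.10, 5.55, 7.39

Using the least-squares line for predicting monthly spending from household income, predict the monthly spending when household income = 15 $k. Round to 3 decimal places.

n = 6, Σx = 417, Σy = 34.67, Σxy = 2562.77, Σx² = 32759
Sxx = Σx² − (Σx)²/n = 32759 − 28981.5 = 3777.5
Sxy = Σxy − (Σx)(Σy)/n = 2562.77 − 2409.565 = 153.205
b = Sxy/Sxx = 153.205/3777.5 = 0.040557
a = ȳ − b·x̄ = 5.778333 − 0.040557·69.5 = 2.959605
ŷ(15) = a + b·15 = 2.959605 + 0.040557·15 = 3.567963

3.568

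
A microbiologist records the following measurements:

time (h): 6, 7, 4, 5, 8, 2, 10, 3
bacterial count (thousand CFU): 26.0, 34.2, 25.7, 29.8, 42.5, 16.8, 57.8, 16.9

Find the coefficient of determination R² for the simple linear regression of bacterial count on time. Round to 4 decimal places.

0.9145

n = 8, Σx = 45, Σy = 249.7, Σxy = 1649.5, Σx² = 303, Σy² = 9109.11
Sxx = Σx² − (Σx)²/n = 303 − 253.125 = 49.875
Sxy = Σxy − (Σx)(Σy)/n = 1649.5 − 1404.5625 = 244.9375
Syy = Σy² − (Σy)²/n = 9109.11 − 7793.76125 = 1315.34875
R² = Sxy²/(Sxx·Syy) = (244.9375)²/(49.875·1315.34875) = 0.914506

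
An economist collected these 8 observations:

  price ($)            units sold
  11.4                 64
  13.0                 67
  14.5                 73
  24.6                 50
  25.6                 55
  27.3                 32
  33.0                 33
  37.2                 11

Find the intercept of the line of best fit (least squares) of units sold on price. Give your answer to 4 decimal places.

96.2578

n = 8, Σx = 186.6, Σy = 385, Σxy = 7668.9, Σx² = 4987.86
Sxx = Σx² − (Σx)²/n = 4987.86 − 4352.445 = 635.415
Sxy = Σxy − (Σx)(Σy)/n = 7668.9 − 8980.125 = -1311.225
b = Sxy/Sxx = -1311.225/635.415 = -2.063573
a = ȳ − b·x̄ = 48.125 − (-2.063573)·23.325 = 96.257831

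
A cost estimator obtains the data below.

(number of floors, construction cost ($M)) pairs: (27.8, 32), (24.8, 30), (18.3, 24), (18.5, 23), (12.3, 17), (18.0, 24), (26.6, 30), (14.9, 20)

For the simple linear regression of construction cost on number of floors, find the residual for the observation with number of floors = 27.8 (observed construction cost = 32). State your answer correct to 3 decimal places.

-0.088

n = 8, Σx = 161.2, Σy = 200, Σxy = 4235.4, Σx² = 3469.88
Sxx = Σx² − (Σx)²/n = 3469.88 − 3248.18 = 221.7
Sxy = Σxy − (Σx)(Σy)/n = 4235.4 − 4030 = 205.4
b = Sxy/Sxx = 205.4/221.7 = 0.926477
a = ȳ − b·x̄ = 25 − 0.926477·20.15 = 6.331484
ŷ(27.8) = 6.331484 + 0.926477·27.8 = 32.087551
residual = y − ŷ = 32 − 32.087551 = -0.087551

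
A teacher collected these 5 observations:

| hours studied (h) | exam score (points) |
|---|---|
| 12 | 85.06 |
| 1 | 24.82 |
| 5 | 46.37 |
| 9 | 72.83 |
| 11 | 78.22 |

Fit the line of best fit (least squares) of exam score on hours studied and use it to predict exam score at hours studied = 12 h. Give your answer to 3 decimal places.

n = 5, Σx = 38, Σy = 307.3, Σxy = 2793.28, Σx² = 372
Sxx = Σx² − (Σx)²/n = 372 − 288.8 = 83.2
Sxy = Σxy − (Σx)(Σy)/n = 2793.28 − 2335.48 = 457.8
b = Sxy/Sxx = 457.8/83.2 = 5.502404
a = ȳ − b·x̄ = 61.46 − 5.502404·7.6 = 19.641731
ŷ(12) = a + b·12 = 19.641731 + 5.502404·12 = 85.670577

85.671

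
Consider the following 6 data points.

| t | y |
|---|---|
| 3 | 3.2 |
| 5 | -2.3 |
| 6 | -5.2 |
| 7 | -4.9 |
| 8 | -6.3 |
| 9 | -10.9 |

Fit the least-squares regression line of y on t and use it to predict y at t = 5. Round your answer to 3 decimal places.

-1.617

n = 6, Σx = 38, Σy = -26.4, Σxy = -215.9, Σx² = 264
Sxx = Σx² − (Σx)²/n = 264 − 240.666667 = 23.333333
Sxy = Σxy − (Σx)(Σy)/n = -215.9 − (-167.2) = -48.7
b = Sxy/Sxx = -48.7/23.333333 = -2.087143
a = ȳ − b·x̄ = -4.4 − (-2.087143)·6.333333 = 8.818571
ŷ(5) = a + b·5 = 8.818571 + (-2.087143)·5 = -1.617143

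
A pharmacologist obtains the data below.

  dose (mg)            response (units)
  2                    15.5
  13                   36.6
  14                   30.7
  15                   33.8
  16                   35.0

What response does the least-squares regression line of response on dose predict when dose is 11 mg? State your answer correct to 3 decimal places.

28.902

n = 5, Σx = 60, Σy = 151.6, Σxy = 2003.6, Σx² = 850
Sxx = Σx² − (Σx)²/n = 850 − 720 = 130
Sxy = Σxy − (Σx)(Σy)/n = 2003.6 − 1819.2 = 184.4
b = Sxy/Sxx = 184.4/130 = 1.418462
a = ȳ − b·x̄ = 30.32 − 1.418462·12 = 13.298462
ŷ(11) = a + b·11 = 13.298462 + 1.418462·11 = 28.901538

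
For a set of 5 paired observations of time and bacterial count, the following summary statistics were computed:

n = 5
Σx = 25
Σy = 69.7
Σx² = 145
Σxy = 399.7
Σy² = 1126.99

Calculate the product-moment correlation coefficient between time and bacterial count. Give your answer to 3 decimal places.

Sxx = Σx² − (Σx)²/n = 145 − 125 = 20
Sxy = Σxy − (Σx)(Σy)/n = 399.7 − 348.5 = 51.2
Syy = Σy² − (Σy)²/n = 1126.99 − 971.618 = 155.372
r = Sxy/√(Sxx·Syy) = 51.2/√(3107.44) = 51.2/55.744417 = 0.918478

0.918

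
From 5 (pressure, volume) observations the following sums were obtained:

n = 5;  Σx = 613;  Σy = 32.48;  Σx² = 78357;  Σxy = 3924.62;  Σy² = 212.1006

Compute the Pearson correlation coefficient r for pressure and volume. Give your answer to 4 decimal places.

Sxx = Σx² − (Σx)²/n = 78357 − 75153.8 = 3203.2
Sxy = Σxy − (Σx)(Σy)/n = 3924.62 − 3982.048 = -57.428
Syy = Σy² − (Σy)²/n = 212.1006 − 210.99008 = 1.11052
r = Sxy/√(Sxx·Syy) = -57.428/√(3557.217664) = -57.428/59.642415 = -0.962872

-0.9629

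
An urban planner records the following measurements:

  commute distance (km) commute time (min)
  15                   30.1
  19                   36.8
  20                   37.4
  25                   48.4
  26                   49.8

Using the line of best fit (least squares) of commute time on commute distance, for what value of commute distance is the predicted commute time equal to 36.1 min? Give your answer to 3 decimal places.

n = 5, Σx = 105, Σy = 202.5, Σxy = 4403.5, Σx² = 2287
Sxx = Σx² − (Σx)²/n = 2287 − 2205 = 82
Sxy = Σxy − (Σx)(Σy)/n = 4403.5 − 4252.5 = 151
b = Sxy/Sxx = 151/82 = 1.841463
a = ȳ − b·x̄ = 40.5 − 1.841463·21 = 1.829268
Set a + b·x = 36.1: x = (36.1 − 1.829268) / 1.841463 = 18.610596

18.611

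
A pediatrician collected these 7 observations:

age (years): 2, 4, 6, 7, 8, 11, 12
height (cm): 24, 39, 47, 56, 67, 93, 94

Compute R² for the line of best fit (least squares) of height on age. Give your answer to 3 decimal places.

n = 7, Σx = 50, Σy = 420, Σxy = 3565, Σx² = 434, Σy² = 29416
Sxx = Σx² − (Σx)²/n = 434 − 357.142857 = 76.857143
Sxy = Σxy − (Σx)(Σy)/n = 3565 − 3000 = 565
Syy = Σy² − (Σy)²/n = 29416 − 25200 = 4216
R² = Sxy²/(Sxx·Syy) = (565)²/(76.857143·4216) = 0.985172

0.985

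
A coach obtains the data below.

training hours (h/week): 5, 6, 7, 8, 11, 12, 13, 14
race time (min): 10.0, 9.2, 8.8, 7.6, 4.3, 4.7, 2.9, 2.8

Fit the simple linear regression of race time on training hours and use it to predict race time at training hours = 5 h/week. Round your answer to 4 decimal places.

10.1098

n = 8, Σx = 76, Σy = 50.3, Σxy = 408.2, Σx² = 804
Sxx = Σx² − (Σx)²/n = 804 − 722 = 82
Sxy = Σxy − (Σx)(Σy)/n = 408.2 − 477.85 = -69.65
b = Sxy/Sxx = -69.65/82 = -0.849390
a = ȳ − b·x̄ = 6.2875 − (-0.849390)·9.5 = 14.356707
ŷ(5) = a + b·5 = 14.356707 + (-0.849390)·5 = 10.109756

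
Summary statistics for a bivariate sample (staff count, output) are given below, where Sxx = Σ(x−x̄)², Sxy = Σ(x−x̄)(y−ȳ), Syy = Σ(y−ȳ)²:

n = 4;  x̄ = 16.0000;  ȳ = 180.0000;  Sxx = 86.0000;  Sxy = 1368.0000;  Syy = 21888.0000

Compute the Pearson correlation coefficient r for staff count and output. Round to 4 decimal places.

0.9971

r = Sxy/√(Sxx·Syy) = 1368/√(1882368) = 1368/1371.994169 = 0.997089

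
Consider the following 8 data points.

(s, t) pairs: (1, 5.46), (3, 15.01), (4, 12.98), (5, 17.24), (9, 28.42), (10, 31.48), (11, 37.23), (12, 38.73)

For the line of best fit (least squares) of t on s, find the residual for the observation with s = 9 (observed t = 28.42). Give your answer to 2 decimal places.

n = 8, Σx = 55, Σy = 186.55, Σxy = 1633.48, Σx² = 497
Sxx = Σx² − (Σx)²/n = 497 − 378.125 = 118.875
Sxy = Σxy − (Σx)(Σy)/n = 1633.48 − 1282.53125 = 350.94875
b = Sxy/Sxx = 350.94875/118.875 = 2.952250
a = ȳ − b·x̄ = 23.31875 − 2.952250·6.875 = 3.022029
ŷ(9) = 3.022029 + 2.952250·9 = 29.592282
residual = y − ŷ = 28.42 − 29.592282 = -1.172282

-1.17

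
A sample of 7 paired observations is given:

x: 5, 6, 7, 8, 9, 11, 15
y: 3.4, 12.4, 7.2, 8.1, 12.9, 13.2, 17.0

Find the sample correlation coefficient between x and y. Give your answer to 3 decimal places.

0.816

n = 7, Σx = 61, Σy = 74.2, Σxy = 722.9, Σx² = 601, Σy² = 912.42
Sxx = Σx² − (Σx)²/n = 601 − 531.571429 = 69.428571
Sxy = Σxy − (Σx)(Σy)/n = 722.9 − 646.6 = 76.3
Syy = Σy² − (Σy)²/n = 912.42 − 786.52 = 125.9
r = Sxy/√(Sxx·Syy) = 76.3/√(8741.057143) = 76.3/93.493621 = 0.816098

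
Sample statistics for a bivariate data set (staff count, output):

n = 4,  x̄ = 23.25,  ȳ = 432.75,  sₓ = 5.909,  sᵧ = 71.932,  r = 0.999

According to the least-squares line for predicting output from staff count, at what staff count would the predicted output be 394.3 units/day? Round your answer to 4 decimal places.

b = r · sᵧ/sₓ = 0.999 · 71.932/5.909 = 12.161122
a = ȳ − b·x̄ = 432.75 − 12.161122·23.25 = 150.003921
Set a + b·x = 394.3: x = (394.3 − 150.003921) / 12.161122 = 20.088285

20.0883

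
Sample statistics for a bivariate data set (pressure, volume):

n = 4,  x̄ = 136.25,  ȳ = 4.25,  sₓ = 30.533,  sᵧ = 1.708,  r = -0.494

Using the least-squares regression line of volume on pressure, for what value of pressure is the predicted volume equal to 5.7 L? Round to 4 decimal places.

b = r · sᵧ/sₓ = -0.494 · 1.708/30.533 = -0.027634
a = ȳ − b·x̄ = 4.25 − (-0.027634)·136.25 = 8.015146
Set a + b·x = 5.7: x = (5.7 − 8.015146) / (-0.027634) = 83.778598

83.7786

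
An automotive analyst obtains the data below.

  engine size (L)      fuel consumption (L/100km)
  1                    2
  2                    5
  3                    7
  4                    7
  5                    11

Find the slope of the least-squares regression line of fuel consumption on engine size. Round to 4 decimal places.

n = 5, Σx = 15, Σy = 32, Σxy = 116, Σx² = 55
Sxx = Σx² − (Σx)²/n = 55 − 45 = 10
Sxy = Σxy − (Σx)(Σy)/n = 116 − 96 = 20
b = Sxy/Sxx = 20/10 = 2

2.0000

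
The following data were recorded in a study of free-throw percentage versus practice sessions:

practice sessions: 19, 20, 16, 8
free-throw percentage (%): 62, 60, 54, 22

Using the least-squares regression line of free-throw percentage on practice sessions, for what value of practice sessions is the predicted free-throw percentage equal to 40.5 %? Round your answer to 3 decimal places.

n = 4, Σx = 63, Σy = 198, Σxy = 3418, Σx² = 1081
Sxx = Σx² − (Σx)²/n = 1081 − 992.25 = 88.75
Sxy = Σxy − (Σx)(Σy)/n = 3418 − 3118.5 = 299.5
b = Sxy/Sxx = 299.5/88.75 = 3.374648
a = ȳ − b·x̄ = 49.5 − 3.374648·15.75 = -3.650704
Set a + b·x = 40.5: x = (40.5 − (-3.650704)) / 3.374648 = 13.083055

13.083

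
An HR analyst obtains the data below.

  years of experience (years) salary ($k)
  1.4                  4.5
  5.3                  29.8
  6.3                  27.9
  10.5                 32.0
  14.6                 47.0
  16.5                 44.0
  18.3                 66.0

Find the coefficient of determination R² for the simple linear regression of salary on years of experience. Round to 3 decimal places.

0.873

n = 7, Σx = 72.9, Σy = 251.2, Σxy = 3296.01, Σx² = 1000.29, Σy² = 11211.7
Sxx = Σx² − (Σx)²/n = 1000.29 − 759.201429 = 241.088571
Sxy = Σxy − (Σx)(Σy)/n = 3296.01 − 2616.068571 = 679.941429
Syy = Σy² − (Σy)²/n = 11211.7 − 9014.491429 = 2197.208571
R² = Sxy²/(Sxx·Syy) = (679.941429)²/(241.088571·2197.208571) = 0.872761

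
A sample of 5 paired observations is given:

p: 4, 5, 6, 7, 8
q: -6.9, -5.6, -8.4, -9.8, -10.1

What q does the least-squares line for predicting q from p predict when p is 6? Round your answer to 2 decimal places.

-8.16

n = 5, Σx = 30, Σy = -40.8, Σxy = -255.4, Σx² = 190
Sxx = Σx² − (Σx)²/n = 190 − 180 = 10
Sxy = Σxy − (Σx)(Σy)/n = -255.4 − (-244.8) = -10.6
b = Sxy/Sxx = -10.6/10 = -1.06
a = ȳ − b·x̄ = -8.16 − (-1.06)·6 = -1.8
ŷ(6) = a + b·6 = -1.8 + (-1.06)·6 = -8.16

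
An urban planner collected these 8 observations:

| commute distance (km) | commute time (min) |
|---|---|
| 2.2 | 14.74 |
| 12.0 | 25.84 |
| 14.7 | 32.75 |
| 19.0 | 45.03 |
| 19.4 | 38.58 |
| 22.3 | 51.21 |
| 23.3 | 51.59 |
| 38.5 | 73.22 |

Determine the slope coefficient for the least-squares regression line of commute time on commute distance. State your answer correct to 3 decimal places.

1.698

n = 8, Σx = 151.4, Σy = 332.96, Σxy = 7590.955, Σx² = 3624.72
Sxx = Σx² − (Σx)²/n = 3624.72 − 2865.245 = 759.475
Sxy = Σxy − (Σx)(Σy)/n = 7590.955 − 6301.268 = 1289.687
b = Sxy/Sxx = 1289.687/759.475 = 1.698130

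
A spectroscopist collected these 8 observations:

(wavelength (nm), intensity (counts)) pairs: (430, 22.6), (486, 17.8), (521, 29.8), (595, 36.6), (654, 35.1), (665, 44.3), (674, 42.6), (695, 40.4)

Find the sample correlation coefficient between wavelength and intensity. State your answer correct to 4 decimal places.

0.9116

n = 8, Σx = 4720, Σy = 269.2, Σxy = 164876.9, Σx² = 2853804, Σy² = 9696.62
Sxx = Σx² − (Σx)²/n = 2853804 − 2784800 = 69004
Sxy = Σxy − (Σx)(Σy)/n = 164876.9 − 158828 = 6048.9
Syy = Σy² − (Σy)²/n = 9696.62 − 9058.58 = 638.04
r = Sxy/√(Sxx·Syy) = 6048.9/√(44027312.16) = 6048.9/6635.307993 = 0.911623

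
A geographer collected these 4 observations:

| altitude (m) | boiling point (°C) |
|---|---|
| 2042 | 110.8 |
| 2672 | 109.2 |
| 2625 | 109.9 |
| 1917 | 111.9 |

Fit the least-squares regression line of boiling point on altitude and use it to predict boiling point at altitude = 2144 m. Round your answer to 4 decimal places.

n = 4, Σx = 9256, Σy = 441.8, Σxy = 1021035.8, Σx² = 21874862
Sxx = Σx² − (Σx)²/n = 21874862 − 21418384 = 456478
Sxy = Σxy − (Σx)(Σy)/n = 1021035.8 − 1022325.2 = -1289.4
b = Sxy/Sxx = -1289.4/456478 = -0.002825
a = ȳ − b·x̄ = 110.45 − (-0.002825)·2314 = 116.986288
ŷ(2144) = a + b·2144 = 116.986288 + (-0.002825)·2144 = 110.930194

110.9302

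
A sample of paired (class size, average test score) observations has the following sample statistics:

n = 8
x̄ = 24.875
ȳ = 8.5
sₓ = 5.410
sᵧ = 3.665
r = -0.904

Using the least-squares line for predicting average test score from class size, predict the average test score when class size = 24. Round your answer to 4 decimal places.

9.0359

b = r · sᵧ/sₓ = -0.904 · 3.665/5.41 = -0.612414
a = ȳ − b·x̄ = 8.5 − (-0.612414)·24.875 = 23.733799
ŷ(24) = a + b·24 = 23.733799 + (-0.612414)·24 = 9.035862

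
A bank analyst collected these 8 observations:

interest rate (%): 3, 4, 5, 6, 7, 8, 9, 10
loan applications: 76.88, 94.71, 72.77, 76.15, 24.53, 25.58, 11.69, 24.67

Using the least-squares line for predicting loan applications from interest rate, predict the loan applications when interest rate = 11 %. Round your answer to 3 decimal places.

n = 8, Σx = 52, Σy = 406.98, Σxy = 2158.49, Σx² = 380
Sxx = Σx² − (Σx)²/n = 380 − 338 = 42
Sxy = Σxy − (Σx)(Σy)/n = 2158.49 − 2645.37 = -486.88
b = Sxy/Sxx = -486.88/42 = -11.592381
a = ȳ − b·x̄ = 50.8725 − (-11.592381)·6.5 = 126.222976
ŷ(11) = a + b·11 = 126.222976 + (-11.592381)·11 = -1.293214

-1.293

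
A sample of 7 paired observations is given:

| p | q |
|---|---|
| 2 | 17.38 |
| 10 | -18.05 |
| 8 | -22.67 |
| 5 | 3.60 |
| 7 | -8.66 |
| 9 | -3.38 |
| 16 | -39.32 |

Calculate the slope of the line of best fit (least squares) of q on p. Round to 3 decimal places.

-3.921

n = 7, Σx = 57, Σy = -71.1, Σxy = -1029.26, Σx² = 579
Sxx = Σx² − (Σx)²/n = 579 − 464.142857 = 114.857143
Sxy = Σxy − (Σx)(Σy)/n = -1029.26 − (-578.957143) = -450.302857
b = Sxy/Sxx = -450.302857/114.857143 = -3.920547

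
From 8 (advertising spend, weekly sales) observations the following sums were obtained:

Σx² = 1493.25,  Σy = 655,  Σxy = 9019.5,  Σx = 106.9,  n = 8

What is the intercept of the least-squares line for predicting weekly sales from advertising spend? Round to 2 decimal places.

Sxx = Σx² − (Σx)²/n = 1493.25 − 1428.45125 = 64.79875
Sxy = Σxy − (Σx)(Σy)/n = 9019.5 − 8752.4375 = 267.0625
b = Sxy/Sxx = 267.0625/64.79875 = 4.121414
a = ȳ − b·x̄ = 81.875 − 4.121414·13.3625 = 26.802600

26.80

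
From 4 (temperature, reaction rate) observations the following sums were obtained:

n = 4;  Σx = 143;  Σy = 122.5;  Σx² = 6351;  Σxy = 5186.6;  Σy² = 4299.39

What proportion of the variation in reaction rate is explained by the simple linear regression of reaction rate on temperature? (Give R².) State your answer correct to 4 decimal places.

0.9602

Sxx = Σx² − (Σx)²/n = 6351 − 5112.25 = 1238.75
Sxy = Σxy − (Σx)(Σy)/n = 5186.6 − 4379.375 = 807.225
Syy = Σy² − (Σy)²/n = 4299.39 − 3751.5625 = 547.8275
R² = Sxy²/(Sxx·Syy) = (807.225)²/(1238.75·547.8275) = 0.960200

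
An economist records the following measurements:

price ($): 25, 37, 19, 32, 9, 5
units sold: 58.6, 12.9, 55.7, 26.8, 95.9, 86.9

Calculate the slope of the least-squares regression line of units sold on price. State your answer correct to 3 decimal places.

n = 6, Σx = 127, Σy = 336.8, Σxy = 5155.8, Σx² = 3485
Sxx = Σx² − (Σx)²/n = 3485 − 2688.166667 = 796.833333
Sxy = Σxy − (Σx)(Σy)/n = 5155.8 − 7128.933333 = -1973.133333
b = Sxy/Sxx = -1973.133333/796.833333 = -2.476218

-2.476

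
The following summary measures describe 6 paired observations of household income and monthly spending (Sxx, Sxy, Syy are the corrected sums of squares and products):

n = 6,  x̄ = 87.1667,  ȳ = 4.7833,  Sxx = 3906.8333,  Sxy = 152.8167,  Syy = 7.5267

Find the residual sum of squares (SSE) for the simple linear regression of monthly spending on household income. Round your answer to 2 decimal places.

b = Sxy/Sxx = 152.8167/3906.8333 = 0.039115
SSE = Syy − b·Sxy = 7.5267 − 0.039115·152.8167 = 1.549239

1.55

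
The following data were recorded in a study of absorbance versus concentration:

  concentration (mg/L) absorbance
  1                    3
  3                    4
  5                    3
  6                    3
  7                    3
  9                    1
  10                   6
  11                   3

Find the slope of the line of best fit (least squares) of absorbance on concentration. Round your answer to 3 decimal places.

n = 8, Σx = 52, Σy = 26, Σxy = 171, Σx² = 422
Sxx = Σx² − (Σx)²/n = 422 − 338 = 84
Sxy = Σxy − (Σx)(Σy)/n = 171 − 169 = 2
b = Sxy/Sxx = 2/84 = 0.023810

0.024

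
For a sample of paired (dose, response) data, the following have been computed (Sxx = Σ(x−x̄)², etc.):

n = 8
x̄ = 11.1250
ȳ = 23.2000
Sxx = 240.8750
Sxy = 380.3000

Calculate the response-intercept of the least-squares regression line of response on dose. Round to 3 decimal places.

b = Sxy/Sxx = 380.3/240.875 = 1.578827
a = ȳ − b·x̄ = 23.2 − 1.578827·11.125 = 5.635547

5.636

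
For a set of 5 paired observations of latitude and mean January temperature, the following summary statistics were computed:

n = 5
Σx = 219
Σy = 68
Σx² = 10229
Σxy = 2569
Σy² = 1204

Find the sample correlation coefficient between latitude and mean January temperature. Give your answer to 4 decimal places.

-0.9709

Sxx = Σx² − (Σx)²/n = 10229 − 9592.2 = 636.8
Sxy = Σxy − (Σx)(Σy)/n = 2569 − 2978.4 = -409.4
Syy = Σy² − (Σy)²/n = 1204 − 924.8 = 279.2
r = Sxy/√(Sxx·Syy) = -409.4/√(177794.56) = -409.4/421.656922 = -0.970932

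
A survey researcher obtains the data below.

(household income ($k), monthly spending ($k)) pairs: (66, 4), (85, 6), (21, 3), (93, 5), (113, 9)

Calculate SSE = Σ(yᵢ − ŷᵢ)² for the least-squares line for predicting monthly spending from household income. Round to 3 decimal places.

n = 5, Σx = 378, Σy = 27, Σxy = 2319, Σx² = 33440, Σy² = 167
Sxx = Σx² − (Σx)²/n = 33440 − 28576.8 = 4863.2
Sxy = Σxy − (Σx)(Σy)/n = 2319 − 2041.2 = 277.8
Syy = Σy² − (Σy)²/n = 167 − 145.8 = 21.2
b = Sxy/Sxx = 277.8/4863.2 = 0.057123
SSE = Syy − b·Sxy = 21.2 − 0.057123·277.8 = 5.331263

5.331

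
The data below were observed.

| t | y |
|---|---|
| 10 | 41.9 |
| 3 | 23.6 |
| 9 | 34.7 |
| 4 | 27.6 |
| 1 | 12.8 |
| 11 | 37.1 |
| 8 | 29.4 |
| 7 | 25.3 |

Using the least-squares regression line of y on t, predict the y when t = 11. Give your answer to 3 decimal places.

39.080

n = 8, Σx = 53, Σy = 232.4, Σxy = 1745.7, Σx² = 441
Sxx = Σx² − (Σx)²/n = 441 − 351.125 = 89.875
Sxy = Σxy − (Σx)(Σy)/n = 1745.7 − 1539.65 = 206.05
b = Sxy/Sxx = 206.05/89.875 = 2.292629
a = ȳ − b·x̄ = 29.05 − 2.292629·6.625 = 13.861335
ŷ(11) = a + b·11 = 13.861335 + 2.292629·11 = 39.080250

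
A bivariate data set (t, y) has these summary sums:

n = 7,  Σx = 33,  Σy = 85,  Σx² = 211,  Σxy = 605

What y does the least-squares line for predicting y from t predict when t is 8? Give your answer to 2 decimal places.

Sxx = Σx² − (Σx)²/n = 211 − 155.571429 = 55.428571
Sxy = Σxy − (Σx)(Σy)/n = 605 − 400.714286 = 204.285714
b = Sxy/Sxx = 204.285714/55.428571 = 3.685567
a = ȳ − b·x̄ = 12.142857 − 3.685567·4.714286 = -5.231959
ŷ(8) = a + b·8 = -5.231959 + 3.685567·8 = 24.252577

24.25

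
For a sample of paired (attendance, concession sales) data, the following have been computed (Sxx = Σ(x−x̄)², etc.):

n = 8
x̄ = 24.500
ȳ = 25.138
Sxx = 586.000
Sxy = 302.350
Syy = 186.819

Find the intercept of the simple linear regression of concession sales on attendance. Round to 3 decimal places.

b = Sxy/Sxx = 302.35/586 = 0.515956
a = ȳ − b·x̄ = 25.138 − 0.515956·24.5 = 12.497087

12.497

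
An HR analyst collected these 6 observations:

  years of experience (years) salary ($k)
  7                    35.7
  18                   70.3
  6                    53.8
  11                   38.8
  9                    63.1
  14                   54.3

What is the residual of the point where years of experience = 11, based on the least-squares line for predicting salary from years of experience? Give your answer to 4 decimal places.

n = 6, Σx = 65, Σy = 316, Σxy = 3593, Σx² = 807
Sxx = Σx² − (Σx)²/n = 807 − 704.166667 = 102.833333
Sxy = Σxy − (Σx)(Σy)/n = 3593 − 3423.333333 = 169.666667
b = Sxy/Sxx = 169.666667/102.833333 = 1.649919
a = ȳ − b·x̄ = 52.666667 − 1.649919·10.833333 = 34.792545
ŷ(11) = 34.792545 + 1.649919·11 = 52.941653
residual = y − ŷ = 38.8 − 52.941653 = -14.141653

-14.1417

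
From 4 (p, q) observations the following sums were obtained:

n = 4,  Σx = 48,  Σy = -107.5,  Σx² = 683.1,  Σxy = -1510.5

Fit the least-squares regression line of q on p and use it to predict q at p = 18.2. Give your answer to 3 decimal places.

Sxx = Σx² − (Σx)²/n = 683.1 − 576 = 107.1
Sxy = Σxy − (Σx)(Σy)/n = -1510.5 − (-1290) = -220.5
b = Sxy/Sxx = -220.5/107.1 = -2.058824
a = ȳ − b·x̄ = -26.875 − (-2.058824)·12 = -2.169118
ŷ(18.2) = a + b·18.2 = -2.169118 + (-2.058824)·18.2 = -39.639706

-39.640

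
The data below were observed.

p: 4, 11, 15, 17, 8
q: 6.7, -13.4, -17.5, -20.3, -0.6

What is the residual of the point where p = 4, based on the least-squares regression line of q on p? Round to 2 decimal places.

n = 5, Σx = 55, Σy = -45.1, Σxy = -733, Σx² = 715
Sxx = Σx² − (Σx)²/n = 715 − 605 = 110
Sxy = Σxy − (Σx)(Σy)/n = -733 − (-496.1) = -236.9
b = Sxy/Sxx = -236.9/110 = -2.153636
a = ȳ − b·x̄ = -9.02 − (-2.153636)·11 = 14.67
ŷ(4) = 14.67 + (-2.153636)·4 = 6.055455
residual = y − ŷ = 6.7 − 6.055455 = 0.644545

0.64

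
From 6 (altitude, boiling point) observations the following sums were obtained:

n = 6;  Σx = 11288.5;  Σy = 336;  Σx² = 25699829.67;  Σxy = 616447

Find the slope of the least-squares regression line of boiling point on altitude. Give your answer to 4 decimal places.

Sxx = Σx² − (Σx)²/n = 25699829.67 − 21238372.041667 = 4461457.628333
Sxy = Σxy − (Σx)(Σy)/n = 616447 − 632156 = -15709
b = Sxy/Sxx = -15709/4461457.628333 = -0.003521

-0.0035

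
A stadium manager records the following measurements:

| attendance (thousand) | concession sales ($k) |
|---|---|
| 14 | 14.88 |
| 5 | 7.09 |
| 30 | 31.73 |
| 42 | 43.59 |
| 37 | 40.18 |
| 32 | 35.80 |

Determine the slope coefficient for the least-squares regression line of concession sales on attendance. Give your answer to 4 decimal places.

1.0265

n = 6, Σx = 160, Σy = 173.27, Σxy = 5658.71, Σx² = 5278
Sxx = Σx² − (Σx)²/n = 5278 − 4266.666667 = 1011.333333
Sxy = Σxy − (Σx)(Σy)/n = 5658.71 − 4620.533333 = 1038.176667
b = Sxy/Sxx = 1038.176667/1011.333333 = 1.026543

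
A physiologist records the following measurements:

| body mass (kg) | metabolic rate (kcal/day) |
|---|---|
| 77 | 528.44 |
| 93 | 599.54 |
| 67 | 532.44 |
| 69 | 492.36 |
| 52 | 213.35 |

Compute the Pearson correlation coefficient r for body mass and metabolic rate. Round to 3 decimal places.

n = 5, Σx = 358, Σy = 2366.13, Σxy = 177187.62, Σx² = 26532, Σy² = 1210125.9909
Sxx = Σx² − (Σx)²/n = 26532 − 25632.8 = 899.2
Sxy = Σxy − (Σx)(Σy)/n = 177187.62 − 169414.908 = 7772.712
Syy = Σy² − (Σy)²/n = 1210125.9909 − 1119714.23538 = 90411.75552
r = Sxy/√(Sxx·Syy) = 7772.712/√(81298250.563584) = 7772.712/9016.554251 = 0.862049

0.862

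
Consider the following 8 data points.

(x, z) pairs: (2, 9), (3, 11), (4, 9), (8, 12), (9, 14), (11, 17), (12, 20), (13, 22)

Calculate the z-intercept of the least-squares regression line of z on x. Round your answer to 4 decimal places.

n = 8, Σx = 62, Σy = 114, Σxy = 1022, Σx² = 608
Sxx = Σx² − (Σx)²/n = 608 − 480.5 = 127.5
Sxy = Σxy − (Σx)(Σy)/n = 1022 − 883.5 = 138.5
b = Sxy/Sxx = 138.5/127.5 = 1.086275
a = ȳ − b·x̄ = 14.25 − 1.086275·7.75 = 5.831373

5.8314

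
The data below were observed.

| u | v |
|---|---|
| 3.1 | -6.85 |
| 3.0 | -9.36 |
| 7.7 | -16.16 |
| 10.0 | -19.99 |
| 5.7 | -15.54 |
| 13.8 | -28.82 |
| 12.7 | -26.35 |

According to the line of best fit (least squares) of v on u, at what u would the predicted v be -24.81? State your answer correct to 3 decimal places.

n = 7, Σx = 56, Σy = -123.07, Σxy = -1194.586, Σx² = 562.12
Sxx = Σx² − (Σx)²/n = 562.12 − 448 = 114.12
Sxy = Σxy − (Σx)(Σy)/n = -1194.586 − (-984.56) = -210.026
b = Sxy/Sxx = -210.026/114.12 = -1.840396
a = ȳ − b·x̄ = -17.581429 − (-1.840396)·8 = -2.858260
Set a + b·x = -24.81: x = (-24.81 − (-2.858260)) / (-1.840396) = 11.927726

11.928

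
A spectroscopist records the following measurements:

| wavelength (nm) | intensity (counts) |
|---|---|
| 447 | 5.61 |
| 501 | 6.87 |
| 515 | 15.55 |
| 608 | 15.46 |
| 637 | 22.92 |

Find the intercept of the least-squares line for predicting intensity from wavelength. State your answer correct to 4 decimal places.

n = 5, Σx = 2708, Σy = 66.41, Σxy = 37957.51, Σx² = 1491468
Sxx = Σx² − (Σx)²/n = 1491468 − 1466652.8 = 24815.2
Sxy = Σxy − (Σx)(Σy)/n = 37957.51 − 35967.656 = 1989.854
b = Sxy/Sxx = 1989.854/24815.2 = 0.080187
a = ȳ − b·x̄ = 13.282 − 0.080187·541.6 = -30.147226

-30.1472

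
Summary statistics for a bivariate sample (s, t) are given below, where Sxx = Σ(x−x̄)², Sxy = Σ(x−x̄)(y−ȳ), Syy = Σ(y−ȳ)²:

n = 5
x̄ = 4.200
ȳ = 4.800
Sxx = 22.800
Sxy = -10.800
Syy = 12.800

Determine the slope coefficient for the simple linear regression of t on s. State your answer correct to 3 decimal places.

b = Sxy/Sxx = -10.8/22.8 = -0.473684

-0.474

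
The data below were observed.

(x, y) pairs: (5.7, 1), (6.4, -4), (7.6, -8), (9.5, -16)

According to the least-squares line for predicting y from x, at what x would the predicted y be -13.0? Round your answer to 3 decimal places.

8.757

n = 4, Σx = 29.2, Σy = -27, Σxy = -232.7, Σx² = 221.46
Sxx = Σx² − (Σx)²/n = 221.46 − 213.16 = 8.3
Sxy = Σxy − (Σx)(Σy)/n = -232.7 − (-197.1) = -35.6
b = Sxy/Sxx = -35.6/8.3 = -4.289157
a = ȳ − b·x̄ = -6.75 − (-4.289157)·7.3 = 24.560843
Set a + b·x = -13.0: x = (-13.0 − 24.560843) / (-4.289157) = 8.757163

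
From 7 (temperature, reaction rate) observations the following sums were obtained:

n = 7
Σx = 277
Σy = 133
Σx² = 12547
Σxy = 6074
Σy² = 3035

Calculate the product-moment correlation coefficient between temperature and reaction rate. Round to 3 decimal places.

Sxx = Σx² − (Σx)²/n = 12547 − 10961.285714 = 1585.714286
Sxy = Σxy − (Σx)(Σy)/n = 6074 − 5263 = 811
Syy = Σy² − (Σy)²/n = 3035 − 2527 = 508
r = Sxy/√(Sxx·Syy) = 811/√(805542.857143) = 811/897.520394 = 0.903601

0.904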